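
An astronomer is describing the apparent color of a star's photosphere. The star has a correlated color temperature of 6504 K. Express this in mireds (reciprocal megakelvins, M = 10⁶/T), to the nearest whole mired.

154 mireds

M = 10⁶ / 6504 = 153.752 → 154 mireds.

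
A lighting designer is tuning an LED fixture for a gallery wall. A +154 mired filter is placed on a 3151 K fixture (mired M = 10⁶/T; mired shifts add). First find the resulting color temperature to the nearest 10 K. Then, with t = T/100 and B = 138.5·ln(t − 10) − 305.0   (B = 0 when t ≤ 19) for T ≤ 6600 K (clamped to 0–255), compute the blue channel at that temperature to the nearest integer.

30

M_in = 10⁶/3151 = 317.36; M_out = 317.36 + (+154) = 471.36.
T_out = 10⁶/471.36 = 2121.5 K → 2120 K; t = 21.2.
B = 138.5·ln(21.2 − 10) − 305.0 = 138.5·ln 11.2 − 305.0 = 138.5·2.4159 − 305.0 = 29.604.
Rounded: 30.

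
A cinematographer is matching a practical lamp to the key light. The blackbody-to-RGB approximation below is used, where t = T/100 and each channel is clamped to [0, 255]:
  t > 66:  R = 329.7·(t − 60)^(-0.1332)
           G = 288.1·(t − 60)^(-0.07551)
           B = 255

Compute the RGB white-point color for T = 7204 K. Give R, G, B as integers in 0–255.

t = 7204/100 = 72.04; the t > 66 branch applies.
R = 329.7·(72.04 − 60)^(-0.1332) = 329.7·12.04^(-0.1332) = 329.7·0.71789 = 236.690.
G = 288.1·(72.04 − 60)^(-0.07551) = 288.1·12.04^(-0.07551) = 288.1·0.82871 = 238.751.
B = 255 by definition for t > 66.
Rounded: (237, 239, 255).

R=237, G=239, B=255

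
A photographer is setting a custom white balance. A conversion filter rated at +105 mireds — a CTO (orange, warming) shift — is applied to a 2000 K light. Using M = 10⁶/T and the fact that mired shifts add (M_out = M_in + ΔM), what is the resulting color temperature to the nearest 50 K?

1650 K

M_in = 10⁶/2000 = 500.00 mireds.
M_out = 500.00 + (+105) = 605.00 mireds.
T_out = 10⁶/605.00 = 1652.9 K → 1650 K.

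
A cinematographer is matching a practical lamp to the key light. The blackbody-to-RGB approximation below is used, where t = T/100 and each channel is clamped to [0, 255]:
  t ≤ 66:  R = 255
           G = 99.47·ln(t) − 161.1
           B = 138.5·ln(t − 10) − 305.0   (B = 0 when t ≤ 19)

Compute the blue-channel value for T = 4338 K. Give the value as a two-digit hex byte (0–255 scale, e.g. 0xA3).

t = 4338/100 = 43.38; the t ≤ 66 branch applies.
B = 138.5·ln(43.38 − 10) − 305.0 = 138.5·ln 33.38 − 305.0 = 138.5·3.5080 − 305.0 = 180.852.
Rounded: 181; in hex, 0xB5.

0xB5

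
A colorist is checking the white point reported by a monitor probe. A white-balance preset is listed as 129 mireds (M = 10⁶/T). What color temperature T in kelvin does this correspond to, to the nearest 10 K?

7750 K

T = 10⁶ / 129 = 7751.94 K → 7750 K.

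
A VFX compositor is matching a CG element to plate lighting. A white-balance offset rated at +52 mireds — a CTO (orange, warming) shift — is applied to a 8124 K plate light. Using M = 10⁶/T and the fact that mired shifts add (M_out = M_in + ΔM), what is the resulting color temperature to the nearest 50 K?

5700 K

M_in = 10⁶/8124 = 123.09 mireds.
M_out = 123.09 + (+52) = 175.09 mireds.
T_out = 10⁶/175.09 = 5711.3 K → 5700 K.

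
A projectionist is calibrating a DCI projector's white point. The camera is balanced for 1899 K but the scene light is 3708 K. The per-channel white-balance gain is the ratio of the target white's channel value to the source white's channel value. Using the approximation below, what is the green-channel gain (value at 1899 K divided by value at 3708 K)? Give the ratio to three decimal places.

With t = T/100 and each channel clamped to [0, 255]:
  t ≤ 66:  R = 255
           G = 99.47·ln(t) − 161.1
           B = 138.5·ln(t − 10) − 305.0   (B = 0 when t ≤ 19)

At 3708 K (t = 37.08):
  G = 99.47·ln 37.08 − 161.1 = 99.47·3.6131 − 161.1 = 198.293.
At 1899 K (t = 18.99):
  G = 99.47·ln 18.99 − 161.1 = 99.47·2.9439 − 161.1 = 131.731.
Gain = 131.731 / 198.293 = 0.6643 → 0.664.

0.664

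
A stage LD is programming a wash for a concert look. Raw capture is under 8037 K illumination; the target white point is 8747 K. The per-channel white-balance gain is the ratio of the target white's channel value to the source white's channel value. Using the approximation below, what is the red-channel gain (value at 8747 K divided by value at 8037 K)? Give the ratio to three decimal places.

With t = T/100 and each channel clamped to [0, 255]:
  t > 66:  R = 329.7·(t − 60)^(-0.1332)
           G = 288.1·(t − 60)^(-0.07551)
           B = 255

At 8037 K (t = 80.37):
  R = 329.7·(80.37 − 60)^(-0.1332) = 329.7·20.37^(-0.1332) = 329.7·0.66933 = 220.679.
At 8747 K (t = 87.47):
  R = 329.7·(87.47 − 60)^(-0.1332) = 329.7·27.47^(-0.1332) = 329.7·0.64320 = 212.062.
Gain = 212.062 / 220.679 = 0.9610 → 0.961.

0.961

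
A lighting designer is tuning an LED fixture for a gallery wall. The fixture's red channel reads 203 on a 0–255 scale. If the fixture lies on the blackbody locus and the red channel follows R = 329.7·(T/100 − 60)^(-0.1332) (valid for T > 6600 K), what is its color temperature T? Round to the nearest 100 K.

(t − 60)^(-0.1332) = 203/329.7 = 0.61571.
t − 60 = 0.61571^(1/-0.1332) = 0.61571^(-7.508) = 38.129, so t = 98.129.
T = 100·t = 9813 K → 9800 K to the nearest 100 K.

9800 K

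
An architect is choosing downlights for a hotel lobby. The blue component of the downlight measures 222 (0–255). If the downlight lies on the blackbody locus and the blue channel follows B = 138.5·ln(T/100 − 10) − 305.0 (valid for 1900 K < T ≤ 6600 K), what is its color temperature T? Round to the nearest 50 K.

5500 K

ln(t − 10) = (222 + 305.0) / 138.5 = 3.8051.
t − 10 = e^3.8051 = 44.928, so t = 54.928.
T = 100·t = 5493 K → 5500 K to the nearest 50 K.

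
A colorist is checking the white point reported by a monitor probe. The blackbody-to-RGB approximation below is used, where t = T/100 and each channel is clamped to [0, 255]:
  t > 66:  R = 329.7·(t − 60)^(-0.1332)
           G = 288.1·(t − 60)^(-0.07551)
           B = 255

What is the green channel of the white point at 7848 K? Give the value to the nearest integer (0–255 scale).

t = 7848/100 = 78.48; the t > 66 branch applies.
G = 288.1·(78.48 − 60)^(-0.07551) = 288.1·18.48^(-0.07551) = 288.1·0.80233 = 231.150.
Rounded: 231.

231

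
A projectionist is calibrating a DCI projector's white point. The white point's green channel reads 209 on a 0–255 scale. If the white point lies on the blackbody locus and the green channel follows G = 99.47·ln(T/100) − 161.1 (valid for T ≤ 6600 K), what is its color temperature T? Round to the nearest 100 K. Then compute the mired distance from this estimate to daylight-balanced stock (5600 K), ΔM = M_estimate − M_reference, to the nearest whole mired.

ln t = (209 + 161.1) / 99.47 = 3.7207.
t = e^3.7207 = 41.294.
T = 100·t = 4129 K → 4100 K to the nearest 100 K.
M_estimate = 10⁶/4100 = 243.90; M_reference = 10⁶/5600 = 178.57.
ΔM = 243.90 − 178.57 = 65.33 → +65 mireds.

+65 mireds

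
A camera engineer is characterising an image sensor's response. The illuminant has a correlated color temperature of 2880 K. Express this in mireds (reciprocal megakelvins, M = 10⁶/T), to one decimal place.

M = 10⁶ / 2880 = 347.222 → 347.2 mireds.

347.2 mireds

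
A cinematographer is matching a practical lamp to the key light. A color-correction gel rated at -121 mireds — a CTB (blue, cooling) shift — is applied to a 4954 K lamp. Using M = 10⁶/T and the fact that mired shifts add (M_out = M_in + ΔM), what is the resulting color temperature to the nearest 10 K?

M_in = 10⁶/4954 = 201.86 mireds.
M_out = 201.86 + (-121) = 80.86 mireds.
T_out = 10⁶/80.86 = 12367.5 K → 12370 K.

12370 K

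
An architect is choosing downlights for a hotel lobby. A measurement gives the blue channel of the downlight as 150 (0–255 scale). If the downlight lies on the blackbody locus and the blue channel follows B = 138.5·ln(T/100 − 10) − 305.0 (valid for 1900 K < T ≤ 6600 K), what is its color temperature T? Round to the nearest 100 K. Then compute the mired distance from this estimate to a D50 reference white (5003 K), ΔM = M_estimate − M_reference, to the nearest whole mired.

ln(t − 10) = (150 + 305.0) / 138.5 = 3.2852.
t − 10 = e^3.2852 = 26.714, so t = 36.714.
T = 100·t = 3671 K → 3700 K to the nearest 100 K.
M_estimate = 10⁶/3700 = 270.27; M_reference = 10⁶/5003 = 199.88.
ΔM = 270.27 − 199.88 = 70.39 → +70 mireds.

+70 mireds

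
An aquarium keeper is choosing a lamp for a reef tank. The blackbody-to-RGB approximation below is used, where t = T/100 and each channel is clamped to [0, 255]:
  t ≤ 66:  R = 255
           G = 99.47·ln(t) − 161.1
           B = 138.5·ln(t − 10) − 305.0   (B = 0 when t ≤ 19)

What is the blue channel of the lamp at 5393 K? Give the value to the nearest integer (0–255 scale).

219

t = 5393/100 = 53.93; the t ≤ 66 branch applies.
B = 138.5·ln(53.93 − 10) − 305.0 = 138.5·ln 43.93 − 305.0 = 138.5·3.7826 − 305.0 = 218.890.
Rounded: 219.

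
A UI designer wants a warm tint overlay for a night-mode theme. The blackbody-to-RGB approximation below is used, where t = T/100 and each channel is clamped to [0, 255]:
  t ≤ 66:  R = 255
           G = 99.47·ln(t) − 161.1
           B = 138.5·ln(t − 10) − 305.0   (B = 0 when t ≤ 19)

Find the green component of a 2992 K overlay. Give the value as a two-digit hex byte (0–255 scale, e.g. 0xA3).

0xB1

t = 2992/100 = 29.92; the t ≤ 66 branch applies.
G = 99.47·ln 29.92 − 161.1 = 99.47·3.3985 − 161.1 = 176.951.
Rounded: 177; in hex, 0xB1.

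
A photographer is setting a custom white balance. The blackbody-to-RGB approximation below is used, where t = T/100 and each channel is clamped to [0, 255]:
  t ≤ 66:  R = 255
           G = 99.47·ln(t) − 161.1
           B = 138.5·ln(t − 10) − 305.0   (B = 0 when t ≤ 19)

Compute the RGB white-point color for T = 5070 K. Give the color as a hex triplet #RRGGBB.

t = 5070/100 = 50.7; the t ≤ 66 branch applies.
R = 255 by definition for t ≤ 66.
G = 99.47·ln 50.7 − 161.1 = 99.47·3.9259 − 161.1 = 229.412.
B = 138.5·ln(50.7 − 10) − 305.0 = 138.5·ln 40.7 − 305.0 = 138.5·3.7062 − 305.0 = 208.313.
Rounded: (255, 229, 208).
In hex: #FFE5D0.

#FFE5D0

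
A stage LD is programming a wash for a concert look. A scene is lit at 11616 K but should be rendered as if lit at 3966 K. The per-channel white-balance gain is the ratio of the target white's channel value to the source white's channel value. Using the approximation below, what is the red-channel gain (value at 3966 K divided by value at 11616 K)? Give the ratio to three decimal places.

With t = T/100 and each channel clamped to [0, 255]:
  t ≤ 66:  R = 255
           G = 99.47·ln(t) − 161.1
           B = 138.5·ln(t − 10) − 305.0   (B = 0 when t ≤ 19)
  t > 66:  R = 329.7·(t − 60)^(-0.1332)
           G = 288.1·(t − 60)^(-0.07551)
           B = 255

1.323

At 11616 K (t = 116.16):
  R = 329.7·(116.16 − 60)^(-0.1332) = 329.7·56.16^(-0.1332) = 329.7·0.58476 = 192.795.
At 3966 K (t = 39.66):
  R = 255 by definition for t ≤ 66.
Gain = 255.000 / 192.795 = 1.3226 → 1.323.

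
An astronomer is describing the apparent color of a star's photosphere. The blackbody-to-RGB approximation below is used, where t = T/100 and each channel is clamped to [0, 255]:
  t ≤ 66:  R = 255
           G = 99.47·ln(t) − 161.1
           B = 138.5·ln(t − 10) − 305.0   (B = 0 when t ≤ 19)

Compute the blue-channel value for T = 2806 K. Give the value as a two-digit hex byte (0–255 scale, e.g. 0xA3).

t = 2806/100 = 28.06; the t ≤ 66 branch applies.
B = 138.5·ln(28.06 − 10) − 305.0 = 138.5·ln 18.06 − 305.0 = 138.5·2.8937 − 305.0 = 95.777.
Rounded: 96; in hex, 0x60.

0x60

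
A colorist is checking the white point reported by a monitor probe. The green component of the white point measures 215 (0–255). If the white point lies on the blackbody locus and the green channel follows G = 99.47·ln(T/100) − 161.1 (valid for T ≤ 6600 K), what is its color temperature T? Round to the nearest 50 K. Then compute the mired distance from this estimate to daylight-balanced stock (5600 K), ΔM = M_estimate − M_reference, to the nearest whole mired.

ln t = (215 + 161.1) / 99.47 = 3.7810.
t = e^3.7810 = 43.862.
T = 100·t = 4386 K → 4400 K to the nearest 50 K.
M_estimate = 10⁶/4400 = 227.27; M_reference = 10⁶/5600 = 178.57.
ΔM = 227.27 − 178.57 = 48.70 → +49 mireds.

+49 mireds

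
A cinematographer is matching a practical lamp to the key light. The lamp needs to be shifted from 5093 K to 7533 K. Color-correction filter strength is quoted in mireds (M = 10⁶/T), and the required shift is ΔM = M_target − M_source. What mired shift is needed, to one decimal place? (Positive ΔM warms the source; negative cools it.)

M_source = 10⁶/5093 = 196.348; M_target = 10⁶/7533 = 132.749.
ΔM = 132.749 − 196.348 = -63.599 → -63.6 mireds, a cooling shift.

-63.6 mireds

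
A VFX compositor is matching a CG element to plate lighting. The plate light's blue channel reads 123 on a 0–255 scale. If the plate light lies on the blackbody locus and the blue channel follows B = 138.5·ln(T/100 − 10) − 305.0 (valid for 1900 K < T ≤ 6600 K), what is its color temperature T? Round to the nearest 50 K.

3200 K

ln(t − 10) = (123 + 305.0) / 138.5 = 3.0903.
t − 10 = e^3.0903 = 21.983, so t = 31.983.
T = 100·t = 3198 K → 3200 K to the nearest 50 K.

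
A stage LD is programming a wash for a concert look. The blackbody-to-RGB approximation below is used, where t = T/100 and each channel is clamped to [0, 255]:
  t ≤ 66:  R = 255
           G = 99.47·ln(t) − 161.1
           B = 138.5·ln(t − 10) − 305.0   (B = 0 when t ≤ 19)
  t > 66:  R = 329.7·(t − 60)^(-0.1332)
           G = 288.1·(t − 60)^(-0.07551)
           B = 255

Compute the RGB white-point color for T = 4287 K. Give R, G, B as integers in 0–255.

R=255, G=213, B=179

t = 4287/100 = 42.87; the t ≤ 66 branch applies.
R = 255 by definition for t ≤ 66.
G = 99.47·ln 42.87 − 161.1 = 99.47·3.7582 − 161.1 = 212.725.
B = 138.5·ln(42.87 − 10) − 305.0 = 138.5·ln 32.87 − 305.0 = 138.5·3.4926 − 305.0 = 178.720.
Rounded: (255, 213, 179).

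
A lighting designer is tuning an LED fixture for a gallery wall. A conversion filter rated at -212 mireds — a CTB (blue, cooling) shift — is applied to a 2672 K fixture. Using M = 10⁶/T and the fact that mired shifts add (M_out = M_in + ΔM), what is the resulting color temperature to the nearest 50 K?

6150 K

M_in = 10⁶/2672 = 374.25 mireds.
M_out = 374.25 + (-212) = 162.25 mireds.
T_out = 10⁶/162.25 = 6163.3 K → 6150 K.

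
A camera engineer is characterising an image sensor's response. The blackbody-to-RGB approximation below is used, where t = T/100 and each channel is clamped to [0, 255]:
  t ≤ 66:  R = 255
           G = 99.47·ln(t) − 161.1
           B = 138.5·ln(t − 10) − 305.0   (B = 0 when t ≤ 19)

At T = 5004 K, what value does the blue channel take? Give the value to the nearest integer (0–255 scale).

t = 5004/100 = 50.04; the t ≤ 66 branch applies.
B = 138.5·ln(50.04 − 10) − 305.0 = 138.5·ln 40.04 − 305.0 = 138.5·3.6899 − 305.0 = 206.048.
Rounded: 206.

206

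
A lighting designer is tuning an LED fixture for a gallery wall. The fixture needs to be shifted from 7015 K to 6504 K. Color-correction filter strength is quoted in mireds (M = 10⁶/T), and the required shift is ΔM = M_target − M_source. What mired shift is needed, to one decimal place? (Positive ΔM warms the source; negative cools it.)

M_source = 10⁶/7015 = 142.552; M_target = 10⁶/6504 = 153.752.
ΔM = 153.752 − 142.552 = 11.200 → +11.2 mireds, a warming shift.

+11.2 mireds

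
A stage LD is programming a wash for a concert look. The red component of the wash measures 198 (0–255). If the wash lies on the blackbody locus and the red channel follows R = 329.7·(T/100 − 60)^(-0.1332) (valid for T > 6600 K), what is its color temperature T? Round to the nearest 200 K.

(t − 60)^(-0.1332) = 198/329.7 = 0.60055.
t − 60 = 0.60055^(1/-0.1332) = 0.60055^(-7.508) = 45.980, so t = 105.980.
T = 100·t = 10598 K → 10600 K to the nearest 200 K.

10600 K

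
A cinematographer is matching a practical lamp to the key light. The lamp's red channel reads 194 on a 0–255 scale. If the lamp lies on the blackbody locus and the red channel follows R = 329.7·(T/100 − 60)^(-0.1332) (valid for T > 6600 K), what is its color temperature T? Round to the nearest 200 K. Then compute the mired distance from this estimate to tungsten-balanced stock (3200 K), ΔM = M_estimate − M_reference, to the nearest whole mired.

-225 mireds

(t − 60)^(-0.1332) = 194/329.7 = 0.58841.
t − 60 = 0.58841^(1/-0.1332) = 0.58841^(-7.508) = 53.593, so t = 113.593.
T = 100·t = 11359 K → 11400 K to the nearest 200 K.
M_estimate = 10⁶/11400 = 87.72; M_reference = 10⁶/3200 = 312.50.
ΔM = 87.72 − 312.50 = -224.78 → -225 mireds.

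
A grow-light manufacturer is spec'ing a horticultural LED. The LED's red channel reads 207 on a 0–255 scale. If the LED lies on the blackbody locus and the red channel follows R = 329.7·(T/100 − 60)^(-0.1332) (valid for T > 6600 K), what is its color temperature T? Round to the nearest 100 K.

9300 K

(t − 60)^(-0.1332) = 207/329.7 = 0.62784.
t − 60 = 0.62784^(1/-0.1332) = 0.62784^(-7.508) = 32.933, so t = 92.933.
T = 100·t = 9293 K → 9300 K to the nearest 100 K.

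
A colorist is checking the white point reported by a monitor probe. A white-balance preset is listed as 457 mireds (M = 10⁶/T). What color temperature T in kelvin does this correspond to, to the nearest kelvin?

2188 K

T = 10⁶ / 457 = 2188.18 K → 2188 K.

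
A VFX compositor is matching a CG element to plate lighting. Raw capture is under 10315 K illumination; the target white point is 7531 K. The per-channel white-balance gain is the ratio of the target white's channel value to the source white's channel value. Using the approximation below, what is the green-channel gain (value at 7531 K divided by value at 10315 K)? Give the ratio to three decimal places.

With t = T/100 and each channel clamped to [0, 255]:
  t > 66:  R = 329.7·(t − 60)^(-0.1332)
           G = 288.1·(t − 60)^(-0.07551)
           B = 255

At 10315 K (t = 103.15):
  G = 288.1·(103.15 − 60)^(-0.07551) = 288.1·43.15^(-0.07551) = 288.1·0.75256 = 216.813.
At 7531 K (t = 75.31):
  G = 288.1·(75.31 − 60)^(-0.07551) = 288.1·15.31^(-0.07551) = 288.1·0.81381 = 234.458.
Gain = 234.458 / 216.813 = 1.0814 → 1.081.

1.081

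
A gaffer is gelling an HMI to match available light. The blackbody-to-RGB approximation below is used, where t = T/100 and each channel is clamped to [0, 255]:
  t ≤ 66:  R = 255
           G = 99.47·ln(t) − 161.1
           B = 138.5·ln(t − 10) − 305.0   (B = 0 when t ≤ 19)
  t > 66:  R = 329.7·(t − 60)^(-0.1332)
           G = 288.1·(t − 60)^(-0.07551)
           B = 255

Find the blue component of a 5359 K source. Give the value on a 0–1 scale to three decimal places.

0.854

t = 5359/100 = 53.59; the t ≤ 66 branch applies.
B = 138.5·ln(53.59 − 10) − 305.0 = 138.5·ln 43.59 − 305.0 = 138.5·3.7748 − 305.0 = 217.814.
On a 0–1 scale: 217.814/255 = 0.8542 → 0.854.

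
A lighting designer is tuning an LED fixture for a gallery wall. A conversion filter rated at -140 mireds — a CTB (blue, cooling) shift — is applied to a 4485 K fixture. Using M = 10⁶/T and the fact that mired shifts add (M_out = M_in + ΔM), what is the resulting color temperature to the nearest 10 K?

12050 K

M_in = 10⁶/4485 = 222.97 mireds.
M_out = 222.97 + (-140) = 82.97 mireds.
T_out = 10⁶/82.97 = 12053.2 K → 12050 K.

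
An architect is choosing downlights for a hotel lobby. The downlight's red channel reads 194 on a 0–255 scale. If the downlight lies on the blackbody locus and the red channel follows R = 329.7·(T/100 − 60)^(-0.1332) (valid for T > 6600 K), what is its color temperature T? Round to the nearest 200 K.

(t − 60)^(-0.1332) = 194/329.7 = 0.58841.
t − 60 = 0.58841^(1/-0.1332) = 0.58841^(-7.508) = 53.593, so t = 113.593.
T = 100·t = 11359 K → 11400 K to the nearest 200 K.

11400 K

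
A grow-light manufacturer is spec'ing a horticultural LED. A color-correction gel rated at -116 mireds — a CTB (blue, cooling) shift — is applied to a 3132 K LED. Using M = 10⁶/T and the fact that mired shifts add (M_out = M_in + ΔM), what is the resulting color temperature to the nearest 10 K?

M_in = 10⁶/3132 = 319.28 mireds.
M_out = 319.28 + (-116) = 203.28 mireds.
T_out = 10⁶/203.28 = 4919.2 K → 4920 K.

4920 K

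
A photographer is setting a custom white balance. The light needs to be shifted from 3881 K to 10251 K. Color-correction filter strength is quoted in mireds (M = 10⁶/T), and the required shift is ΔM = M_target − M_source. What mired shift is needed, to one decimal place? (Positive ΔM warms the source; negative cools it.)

M_source = 10⁶/3881 = 257.666; M_target = 10⁶/10251 = 97.551.
ΔM = 97.551 − 257.666 = -160.114 → -160.1 mireds, a cooling shift.

-160.1 mireds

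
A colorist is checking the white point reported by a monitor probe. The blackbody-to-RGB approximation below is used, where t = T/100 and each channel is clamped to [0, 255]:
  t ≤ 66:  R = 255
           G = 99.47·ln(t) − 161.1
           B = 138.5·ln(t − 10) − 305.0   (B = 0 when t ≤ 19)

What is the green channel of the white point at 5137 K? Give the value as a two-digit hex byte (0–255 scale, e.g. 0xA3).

0xE7

t = 5137/100 = 51.37; the t ≤ 66 branch applies.
G = 99.47·ln 51.37 − 161.1 = 99.47·3.9391 − 161.1 = 230.718.
Rounded: 231; in hex, 0xE7.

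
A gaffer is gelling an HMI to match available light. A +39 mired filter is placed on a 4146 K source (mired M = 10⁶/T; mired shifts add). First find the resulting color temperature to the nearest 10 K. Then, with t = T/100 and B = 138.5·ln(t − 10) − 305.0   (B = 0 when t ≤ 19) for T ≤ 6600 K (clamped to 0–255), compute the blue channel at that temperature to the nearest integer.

M_in = 10⁶/4146 = 241.20; M_out = 241.20 + (+39) = 280.20.
T_out = 10⁶/280.20 = 3568.9 K → 3570 K; t = 35.7.
B = 138.5·ln(35.7 − 10) − 305.0 = 138.5·ln 25.7 − 305.0 = 138.5·3.2465 − 305.0 = 144.639.
Rounded: 145.

145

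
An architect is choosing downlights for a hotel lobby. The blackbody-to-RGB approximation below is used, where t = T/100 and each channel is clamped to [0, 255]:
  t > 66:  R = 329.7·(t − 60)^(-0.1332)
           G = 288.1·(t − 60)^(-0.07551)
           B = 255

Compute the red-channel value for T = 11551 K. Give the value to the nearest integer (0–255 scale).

193

t = 11551/100 = 115.51; the t > 66 branch applies.
R = 329.7·(115.51 − 60)^(-0.1332) = 329.7·55.51^(-0.1332) = 329.7·0.58567 = 193.094.
Rounded: 193.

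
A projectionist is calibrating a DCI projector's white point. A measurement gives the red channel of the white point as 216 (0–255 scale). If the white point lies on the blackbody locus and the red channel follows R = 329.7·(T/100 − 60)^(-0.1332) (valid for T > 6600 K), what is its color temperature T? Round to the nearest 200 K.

8400 K

(t − 60)^(-0.1332) = 216/329.7 = 0.65514.
t − 60 = 0.65514^(1/-0.1332) = 0.65514^(-7.508) = 23.926, so t = 83.926.
T = 100·t = 8393 K → 8400 K to the nearest 200 K.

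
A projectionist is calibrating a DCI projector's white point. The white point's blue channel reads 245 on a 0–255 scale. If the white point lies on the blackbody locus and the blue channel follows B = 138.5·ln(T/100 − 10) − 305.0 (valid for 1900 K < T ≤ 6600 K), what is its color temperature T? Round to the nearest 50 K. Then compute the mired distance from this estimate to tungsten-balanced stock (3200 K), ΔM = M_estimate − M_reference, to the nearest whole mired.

ln(t − 10) = (245 + 305.0) / 138.5 = 3.9711.
t − 10 = e^3.9711 = 53.044, so t = 63.044.
T = 100·t = 6304 K → 6300 K to the nearest 50 K.
M_estimate = 10⁶/6300 = 158.73; M_reference = 10⁶/3200 = 312.50.
ΔM = 158.73 − 312.50 = -153.77 → -154 mireds.

-154 mireds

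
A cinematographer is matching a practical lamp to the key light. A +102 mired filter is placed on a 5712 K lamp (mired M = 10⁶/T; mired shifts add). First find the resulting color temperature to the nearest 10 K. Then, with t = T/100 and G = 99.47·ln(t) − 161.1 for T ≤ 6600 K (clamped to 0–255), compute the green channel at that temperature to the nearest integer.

M_in = 10⁶/5712 = 175.07; M_out = 175.07 + (+102) = 277.07.
T_out = 10⁶/277.07 = 3609.2 K → 3610 K; t = 36.1.
G = 99.47·ln 36.1 − 161.1 = 99.47·3.5863 − 161.1 = 195.629.
Rounded: 196.

196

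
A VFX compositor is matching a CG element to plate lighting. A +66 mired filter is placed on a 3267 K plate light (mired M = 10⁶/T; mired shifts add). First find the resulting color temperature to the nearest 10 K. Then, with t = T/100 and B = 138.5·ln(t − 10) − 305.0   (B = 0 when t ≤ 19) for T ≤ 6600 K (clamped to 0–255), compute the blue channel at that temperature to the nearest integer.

M_in = 10⁶/3267 = 306.09; M_out = 306.09 + (+66) = 372.09.
T_out = 10⁶/372.09 = 2687.5 K → 2690 K; t = 26.9.
B = 138.5·ln(26.9 − 10) − 305.0 = 138.5·ln 16.9 − 305.0 = 138.5·2.8273 − 305.0 = 86.583.
Rounded: 87.

87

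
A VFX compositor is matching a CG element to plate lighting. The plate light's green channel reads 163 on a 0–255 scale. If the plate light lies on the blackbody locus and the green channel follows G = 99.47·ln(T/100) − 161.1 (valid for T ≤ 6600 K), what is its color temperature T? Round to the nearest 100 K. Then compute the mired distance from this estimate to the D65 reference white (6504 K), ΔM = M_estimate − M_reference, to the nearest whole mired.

ln t = (163 + 161.1) / 99.47 = 3.2583.
t = e^3.2583 = 26.004.
T = 100·t = 2600 K → 2600 K to the nearest 100 K.
M_estimate = 10⁶/2600 = 384.62; M_reference = 10⁶/6504 = 153.75.
ΔM = 384.62 − 153.75 = 230.86 → +231 mireds.

+231 mireds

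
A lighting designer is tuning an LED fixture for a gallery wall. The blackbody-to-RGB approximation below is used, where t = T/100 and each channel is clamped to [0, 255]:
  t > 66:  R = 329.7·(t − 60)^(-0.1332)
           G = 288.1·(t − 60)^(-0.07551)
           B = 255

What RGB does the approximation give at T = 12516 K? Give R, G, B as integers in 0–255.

R=189, G=210, B=255

t = 12516/100 = 125.16; the t > 66 branch applies.
R = 329.7·(125.16 − 60)^(-0.1332) = 329.7·65.16^(-0.1332) = 329.7·0.57329 = 189.015.
G = 288.1·(125.16 − 60)^(-0.07551) = 288.1·65.16^(-0.07551) = 288.1·0.72950 = 210.169.
B = 255 by definition for t > 66.
Rounded: (189, 210, 255).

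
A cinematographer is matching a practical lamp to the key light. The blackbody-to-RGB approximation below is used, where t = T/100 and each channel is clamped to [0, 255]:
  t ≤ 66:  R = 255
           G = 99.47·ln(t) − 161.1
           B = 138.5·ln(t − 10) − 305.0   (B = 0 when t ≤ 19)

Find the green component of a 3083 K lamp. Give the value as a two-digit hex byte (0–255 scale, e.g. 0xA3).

0xB4

t = 3083/100 = 30.83; the t ≤ 66 branch applies.
G = 99.47·ln 30.83 − 161.1 = 99.47·3.4285 − 161.1 = 179.932.
Rounded: 180; in hex, 0xB4.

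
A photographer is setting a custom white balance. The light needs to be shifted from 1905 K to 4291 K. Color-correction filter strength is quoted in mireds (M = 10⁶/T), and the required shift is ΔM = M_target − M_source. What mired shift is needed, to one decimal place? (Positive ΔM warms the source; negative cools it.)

-291.9 mireds

M_source = 10⁶/1905 = 524.934; M_target = 10⁶/4291 = 233.046.
ΔM = 233.046 − 524.934 = -291.888 → -291.9 mireds, a cooling shift.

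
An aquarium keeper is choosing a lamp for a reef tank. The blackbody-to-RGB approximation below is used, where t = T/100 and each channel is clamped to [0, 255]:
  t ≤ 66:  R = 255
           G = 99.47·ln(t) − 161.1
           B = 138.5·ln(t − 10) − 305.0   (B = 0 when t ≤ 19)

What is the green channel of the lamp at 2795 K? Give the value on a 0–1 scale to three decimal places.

0.667

t = 2795/100 = 27.95; the t ≤ 66 branch applies.
G = 99.47·ln 27.95 − 161.1 = 99.47·3.3304 − 161.1 = 170.177.
On a 0–1 scale: 170.177/255 = 0.6674 → 0.667.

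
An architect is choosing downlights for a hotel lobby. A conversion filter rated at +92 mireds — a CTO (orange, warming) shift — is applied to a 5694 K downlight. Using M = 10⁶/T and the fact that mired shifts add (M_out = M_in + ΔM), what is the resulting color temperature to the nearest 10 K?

M_in = 10⁶/5694 = 175.62 mireds.
M_out = 175.62 + (+92) = 267.62 mireds.
T_out = 10⁶/267.62 = 3736.6 K → 3740 K.

3740 K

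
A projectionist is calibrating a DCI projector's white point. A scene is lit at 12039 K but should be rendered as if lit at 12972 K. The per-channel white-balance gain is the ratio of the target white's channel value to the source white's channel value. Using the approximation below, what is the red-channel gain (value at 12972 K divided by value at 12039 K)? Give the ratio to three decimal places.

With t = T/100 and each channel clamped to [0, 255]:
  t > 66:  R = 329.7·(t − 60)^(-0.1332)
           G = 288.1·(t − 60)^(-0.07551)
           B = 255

At 12039 K (t = 120.39):
  R = 329.7·(120.39 − 60)^(-0.1332) = 329.7·60.39^(-0.1332) = 329.7·0.57913 = 190.939.
At 12972 K (t = 129.72):
  R = 329.7·(129.72 − 60)^(-0.1332) = 329.7·69.72^(-0.1332) = 329.7·0.56815 = 187.320.
Gain = 187.320 / 190.939 = 0.9810 → 0.981.

0.981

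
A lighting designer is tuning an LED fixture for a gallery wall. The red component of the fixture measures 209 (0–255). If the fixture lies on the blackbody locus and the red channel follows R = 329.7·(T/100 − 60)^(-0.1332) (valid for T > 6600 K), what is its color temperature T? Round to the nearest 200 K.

9000 K

(t − 60)^(-0.1332) = 209/329.7 = 0.63391.
t − 60 = 0.63391^(1/-0.1332) = 0.63391^(-7.508) = 30.639, so t = 90.639.
T = 100·t = 9064 K → 9000 K to the nearest 200 K.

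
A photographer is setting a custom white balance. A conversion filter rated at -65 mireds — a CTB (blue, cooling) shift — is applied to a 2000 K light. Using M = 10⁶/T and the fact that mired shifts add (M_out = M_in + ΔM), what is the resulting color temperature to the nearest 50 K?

M_in = 10⁶/2000 = 500.00 mireds.
M_out = 500.00 + (-65) = 435.00 mireds.
T_out = 10⁶/435.00 = 2298.9 K → 2300 K.

2300 K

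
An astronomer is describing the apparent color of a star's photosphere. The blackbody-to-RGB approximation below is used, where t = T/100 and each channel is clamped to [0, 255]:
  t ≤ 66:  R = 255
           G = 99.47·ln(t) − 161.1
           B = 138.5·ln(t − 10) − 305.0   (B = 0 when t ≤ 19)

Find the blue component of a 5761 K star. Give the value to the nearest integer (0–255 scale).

t = 5761/100 = 57.61; the t ≤ 66 branch applies.
B = 138.5·ln(57.61 − 10) − 305.0 = 138.5·ln 47.61 − 305.0 = 138.5·3.8630 − 305.0 = 230.031.
Rounded: 230.

230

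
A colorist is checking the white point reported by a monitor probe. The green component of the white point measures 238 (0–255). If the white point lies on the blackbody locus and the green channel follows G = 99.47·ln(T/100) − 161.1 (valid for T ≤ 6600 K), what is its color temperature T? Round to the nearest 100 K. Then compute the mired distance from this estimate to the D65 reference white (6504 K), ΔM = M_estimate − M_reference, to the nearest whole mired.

+28 mireds

ln t = (238 + 161.1) / 99.47 = 4.0123.
t = e^4.0123 = 55.272.
T = 100·t = 5527 K → 5500 K to the nearest 100 K.
M_estimate = 10⁶/5500 = 181.82; M_reference = 10⁶/6504 = 153.75.
ΔM = 181.82 − 153.75 = 28.07 → +28 mireds.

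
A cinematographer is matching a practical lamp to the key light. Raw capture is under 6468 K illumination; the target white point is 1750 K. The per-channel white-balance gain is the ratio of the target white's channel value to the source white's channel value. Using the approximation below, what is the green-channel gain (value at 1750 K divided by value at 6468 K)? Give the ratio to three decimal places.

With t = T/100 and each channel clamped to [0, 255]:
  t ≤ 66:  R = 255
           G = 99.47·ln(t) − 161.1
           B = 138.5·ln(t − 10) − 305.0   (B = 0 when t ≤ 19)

At 6468 K (t = 64.68):
  G = 99.47·ln 64.68 − 161.1 = 99.47·4.1695 − 161.1 = 253.635.
At 1750 K (t = 17.5):
  G = 99.47·ln 17.5 − 161.1 = 99.47·2.8622 − 161.1 = 123.603.
Gain = 123.603 / 253.635 = 0.4873 → 0.487.

0.487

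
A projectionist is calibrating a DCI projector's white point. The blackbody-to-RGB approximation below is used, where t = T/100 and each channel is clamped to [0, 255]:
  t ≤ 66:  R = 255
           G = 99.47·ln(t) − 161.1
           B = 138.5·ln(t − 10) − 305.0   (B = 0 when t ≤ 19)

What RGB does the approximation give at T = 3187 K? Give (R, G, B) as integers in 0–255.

t = 3187/100 = 31.87; the t ≤ 66 branch applies.
R = 255 by definition for t ≤ 66.
G = 99.47·ln 31.87 − 161.1 = 99.47·3.4617 − 161.1 = 183.232.
B = 138.5·ln(31.87 − 10) − 305.0 = 138.5·ln 21.87 − 305.0 = 138.5·3.0851 − 305.0 = 122.289.
Rounded: (255, 183, 122).

(255, 183, 122)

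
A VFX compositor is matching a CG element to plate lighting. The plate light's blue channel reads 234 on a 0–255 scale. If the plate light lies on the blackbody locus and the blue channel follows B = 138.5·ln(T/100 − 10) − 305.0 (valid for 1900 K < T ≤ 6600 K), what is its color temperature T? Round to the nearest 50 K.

ln(t − 10) = (234 + 305.0) / 138.5 = 3.8917.
t − 10 = e^3.8917 = 48.994, so t = 58.994.
T = 100·t = 5899 K → 5900 K to the nearest 50 K.

5900 K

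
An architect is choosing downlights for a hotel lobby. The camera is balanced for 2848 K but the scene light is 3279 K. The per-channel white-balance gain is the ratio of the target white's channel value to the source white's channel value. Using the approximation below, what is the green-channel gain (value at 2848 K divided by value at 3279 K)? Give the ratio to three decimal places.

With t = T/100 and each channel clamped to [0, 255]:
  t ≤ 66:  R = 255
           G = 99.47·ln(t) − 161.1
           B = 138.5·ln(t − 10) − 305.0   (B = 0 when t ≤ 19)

0.925

At 3279 K (t = 32.79):
  G = 99.47·ln 32.79 − 161.1 = 99.47·3.4901 − 161.1 = 186.063.
At 2848 K (t = 28.48):
  G = 99.47·ln 28.48 − 161.1 = 99.47·3.3492 − 161.1 = 172.045.
Gain = 172.045 / 186.063 = 0.9247 → 0.925.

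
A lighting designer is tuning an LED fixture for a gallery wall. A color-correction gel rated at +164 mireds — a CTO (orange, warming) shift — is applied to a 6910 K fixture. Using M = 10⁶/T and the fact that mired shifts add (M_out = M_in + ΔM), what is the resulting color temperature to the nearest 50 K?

M_in = 10⁶/6910 = 144.72 mireds.
M_out = 144.72 + (+164) = 308.72 mireds.
T_out = 10⁶/308.72 = 3239.2 K → 3250 K.

3250 K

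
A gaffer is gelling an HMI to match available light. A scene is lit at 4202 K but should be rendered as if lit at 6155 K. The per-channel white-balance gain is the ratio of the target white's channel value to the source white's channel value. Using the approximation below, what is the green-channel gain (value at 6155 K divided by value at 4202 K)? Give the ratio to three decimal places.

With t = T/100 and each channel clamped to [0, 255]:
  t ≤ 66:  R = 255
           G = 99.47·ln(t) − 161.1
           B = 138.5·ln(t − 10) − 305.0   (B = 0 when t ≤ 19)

1.180

At 4202 K (t = 42.02):
  G = 99.47·ln 42.02 − 161.1 = 99.47·3.7381 − 161.1 = 210.733.
At 6155 K (t = 61.55):
  G = 99.47·ln 61.55 − 161.1 = 99.47·4.1198 − 161.1 = 248.701.
Gain = 248.701 / 210.733 = 1.1802 → 1.180.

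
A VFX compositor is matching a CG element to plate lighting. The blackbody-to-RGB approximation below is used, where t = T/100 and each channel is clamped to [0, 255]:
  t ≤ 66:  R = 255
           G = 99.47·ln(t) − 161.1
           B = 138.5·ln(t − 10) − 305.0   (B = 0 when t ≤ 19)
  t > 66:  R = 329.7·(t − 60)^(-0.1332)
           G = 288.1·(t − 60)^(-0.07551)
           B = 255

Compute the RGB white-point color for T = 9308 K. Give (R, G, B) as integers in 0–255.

t = 9308/100 = 93.08; the t > 66 branch applies.
R = 329.7·(93.08 − 60)^(-0.1332) = 329.7·33.08^(-0.1332) = 329.7·0.62747 = 206.877.
G = 288.1·(93.08 − 60)^(-0.07551) = 288.1·33.08^(-0.07551) = 288.1·0.76782 = 221.208.
B = 255 by definition for t > 66.
Rounded: (207, 221, 255).

(207, 221, 255)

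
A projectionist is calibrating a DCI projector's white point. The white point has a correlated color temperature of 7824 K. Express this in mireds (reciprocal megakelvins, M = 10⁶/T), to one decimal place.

127.8 mireds

M = 10⁶ / 7824 = 127.812 → 127.8 mireds.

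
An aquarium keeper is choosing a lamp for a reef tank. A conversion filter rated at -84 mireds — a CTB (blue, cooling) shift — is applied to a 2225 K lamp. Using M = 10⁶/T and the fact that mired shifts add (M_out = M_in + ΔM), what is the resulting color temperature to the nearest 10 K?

2740 K

M_in = 10⁶/2225 = 449.44 mireds.
M_out = 449.44 + (-84) = 365.44 mireds.
T_out = 10⁶/365.44 = 2736.4 K → 2740 K.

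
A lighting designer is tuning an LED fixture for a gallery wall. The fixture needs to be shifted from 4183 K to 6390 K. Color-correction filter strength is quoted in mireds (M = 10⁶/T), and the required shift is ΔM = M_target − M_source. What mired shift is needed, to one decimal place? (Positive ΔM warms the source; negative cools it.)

-82.6 mireds

M_source = 10⁶/4183 = 239.063; M_target = 10⁶/6390 = 156.495.
ΔM = 156.495 − 239.063 = -82.568 → -82.6 mireds, a cooling shift.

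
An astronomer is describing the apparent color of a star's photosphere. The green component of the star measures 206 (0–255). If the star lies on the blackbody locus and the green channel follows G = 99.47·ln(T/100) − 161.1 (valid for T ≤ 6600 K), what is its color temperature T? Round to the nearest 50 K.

4000 K

ln t = (206 + 161.1) / 99.47 = 3.6906.
t = e^3.6906 = 40.067.
T = 100·t = 4007 K → 4000 K to the nearest 50 K.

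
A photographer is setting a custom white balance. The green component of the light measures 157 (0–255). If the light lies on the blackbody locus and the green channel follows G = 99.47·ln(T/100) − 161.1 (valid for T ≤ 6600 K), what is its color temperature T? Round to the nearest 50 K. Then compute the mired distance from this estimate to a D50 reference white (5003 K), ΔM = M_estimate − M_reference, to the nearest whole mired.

+208 mireds

ln t = (157 + 161.1) / 99.47 = 3.1979.
t = e^3.1979 = 24.482.
T = 100·t = 2448 K → 2450 K to the nearest 50 K.
M_estimate = 10⁶/2450 = 408.16; M_reference = 10⁶/5003 = 199.88.
ΔM = 408.16 − 199.88 = 208.28 → +208 mireds.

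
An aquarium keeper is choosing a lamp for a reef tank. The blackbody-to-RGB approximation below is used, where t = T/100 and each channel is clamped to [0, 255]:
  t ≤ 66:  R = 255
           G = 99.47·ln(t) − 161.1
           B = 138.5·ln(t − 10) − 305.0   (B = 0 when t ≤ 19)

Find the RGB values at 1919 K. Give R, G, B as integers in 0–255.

t = 1919/100 = 19.19; the t ≤ 66 branch applies.
R = 255 by definition for t ≤ 66.
G = 99.47·ln 19.19 − 161.1 = 99.47·2.9544 − 161.1 = 132.773.
B = 138.5·ln(19.19 − 10) − 305.0 = 138.5·ln 9.19 − 305.0 = 138.5·2.2181 − 305.0 = 2.209.
Rounded: (255, 133, 2).

R=255, G=133, B=2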